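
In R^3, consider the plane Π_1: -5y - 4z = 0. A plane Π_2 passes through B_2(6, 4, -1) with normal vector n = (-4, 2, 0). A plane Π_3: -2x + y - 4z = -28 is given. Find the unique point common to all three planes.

Π_2: n·r = n·B_2 gives -4x + 2y = -16.
Solving the 3×3 linear system -5y - 4z = 0, -4x + 2y = -16, -2x + y - 4z = -28 (e.g. by elimination or Cramer's rule, determinant = 80) gives (2, -4, 5).

(2, -4, 5)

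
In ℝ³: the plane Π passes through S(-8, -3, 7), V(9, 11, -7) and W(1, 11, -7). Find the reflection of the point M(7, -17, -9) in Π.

SV = (17, 14, -14), SW = (9, 14, -14); a normal to Π is SV × SW = (0, 112, 112).
Using S: Π has equation 112y + 112z = 448.
λ = (n·M − d)/|n|² = (-2912 − 448)/25088 = -15/112.
Reflection = M − 2λn = (7, -17, -9) − (-15/56)·(0, 112, 112) = (7, 13, 21).

(7, 13, 21)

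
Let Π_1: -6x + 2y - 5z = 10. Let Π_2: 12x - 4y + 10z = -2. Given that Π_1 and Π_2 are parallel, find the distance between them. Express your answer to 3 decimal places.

Rescale Π_2 by 1/(-2): -6x + 2y - 5z = 1. Then distance = |10 − 1| / √65 ≈ 1.116.

1.116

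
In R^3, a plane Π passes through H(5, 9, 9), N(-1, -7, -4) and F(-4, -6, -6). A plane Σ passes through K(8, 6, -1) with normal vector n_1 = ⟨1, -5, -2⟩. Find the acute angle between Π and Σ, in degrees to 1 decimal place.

87.5

HN = (-6, -16, -13), HF = (-9, -15, -15); a normal to Π is HN × HF = (45, 27, -54).
Using H: Π has equation 45x + 27y - 54z = -18.
Σ: n_1·r = n_1·K gives x - 5y - 2z = -20.
cos θ = |n₁·n₂| / (|n₁||n₂|) = |18| / (√5670 · √30).
θ = arccos(0.04364) ≈ 87.5°.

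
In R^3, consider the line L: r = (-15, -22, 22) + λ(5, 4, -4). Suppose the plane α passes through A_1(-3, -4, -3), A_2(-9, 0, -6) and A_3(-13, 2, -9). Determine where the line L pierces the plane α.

A_1A_2 = (-6, 4, -3), A_1A_3 = (-10, 6, -6); a normal to α is A_1A_2 × A_1A_3 = (-6, -6, 4).
Using A_1: α has equation -6x - 6y + 4z = 30.
Substitute r = (-15, -22, 22) + t(5, 4, -4) into the plane: 310 + (-70)t = 30, so t = 4.
Intersection: (-15, -22, 22) + 4·(5, 4, -4) = (5, -6, 6).

(5, -6, 6)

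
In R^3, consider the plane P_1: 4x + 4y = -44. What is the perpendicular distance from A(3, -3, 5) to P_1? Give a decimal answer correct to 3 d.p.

n·A − d = (4)·(3) + (4)·(-3) + (0)·(5) − (-44) = 44; |n| = √32.
Distance = |44| / √32 = 44/√32 ≈ 7.778.

7.778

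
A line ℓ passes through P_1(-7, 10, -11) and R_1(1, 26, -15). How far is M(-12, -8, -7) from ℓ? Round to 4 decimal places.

A direction vector for ℓ is R_1 − P_1 = (8, 16, -4).
Taking (-7, 10, -11) on ℓ with direction v = (8, 16, -4): w = M − (-7, 10, -11) = (-5, -18, 4), and w × v = (8, 12, 64).
Distance = |w × v| / |v| = √4304 / √336 ≈ 3.5790.

3.5790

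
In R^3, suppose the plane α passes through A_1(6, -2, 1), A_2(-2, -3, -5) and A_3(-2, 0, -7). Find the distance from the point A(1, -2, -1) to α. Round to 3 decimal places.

A_1A_2 = (-8, -1, -6), A_1A_3 = (-8, 2, -8); a normal to α is A_1A_2 × A_1A_3 = (20, -16, -24).
Using A_1: α has equation 20x - 16y - 24z = 128.
n·A − d = (20)·(1) + (-16)·(-2) + (-24)·(-1) − 128 = -52; |n| = √1232.
Distance = |-52| / √1232 = 52/√1232 ≈ 1.481.

1.481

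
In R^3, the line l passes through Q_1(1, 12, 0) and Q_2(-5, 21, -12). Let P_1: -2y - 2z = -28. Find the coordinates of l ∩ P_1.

(5, 6, 8)

A direction vector for l is Q_2 − Q_1 = (-6, 9, -12).
Substitute r = (1, 12, 0) + t(-6, 9, -12) into the plane: -24 + 6t = -28, so t = -2/3.
Intersection: (1, 12, 0) + (-2/3)·(-6, 9, -12) = (5, 6, 8).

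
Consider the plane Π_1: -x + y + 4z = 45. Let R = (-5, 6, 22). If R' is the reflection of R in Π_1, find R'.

(1, 0, -2)

λ = (n·R − d)/|n|² = (99 − 45)/18 = 3.
Reflection = R − 2λn = (-5, 6, 22) − 6·(-1, 1, 4) = (1, 0, -2).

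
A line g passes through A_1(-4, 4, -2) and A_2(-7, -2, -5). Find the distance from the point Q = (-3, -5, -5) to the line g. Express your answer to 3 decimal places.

A direction vector for g is A_2 − A_1 = (-3, -6, -3).
Taking (-4, 4, -2) on g with direction v = (-3, -6, -3): w = Q − (-4, 4, -2) = (1, -9, -3), and w × v = (9, 12, -33).
Distance = |w × v| / |v| = √1314 / √54 ≈ 4.933.

4.933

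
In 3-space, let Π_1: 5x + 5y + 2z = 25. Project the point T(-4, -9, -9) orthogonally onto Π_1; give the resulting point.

Foot = T − λn with λ = (n·T − d)/|n|² = (-83 − 25)/54 = -2.
Foot = (-4, -9, -9) − (-2)·(5, 5, 2) = (6, 1, -5).

(6, 1, -5)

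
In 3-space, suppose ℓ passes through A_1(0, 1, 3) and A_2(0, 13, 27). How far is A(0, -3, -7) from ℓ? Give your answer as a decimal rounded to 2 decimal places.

A direction vector for ℓ is A_2 − A_1 = (0, 12, 24).
Taking (0, 1, 3) on ℓ with direction v = (0, 12, 24): w = A − (0, 1, 3) = (0, -4, -10), and w × v = (24, 0, 0).
Distance = |w × v| / |v| = √576 / √720 ≈ 0.89.

0.89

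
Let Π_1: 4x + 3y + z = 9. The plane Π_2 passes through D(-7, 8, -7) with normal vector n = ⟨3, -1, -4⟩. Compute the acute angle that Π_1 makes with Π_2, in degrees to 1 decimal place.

78.9

Π_2: n·r = n·D gives 3x - y - 4z = -1.
cos θ = |n₁·n₂| / (|n₁||n₂|) = |5| / (√26 · √26).
θ = arccos(0.19231) ≈ 78.9°.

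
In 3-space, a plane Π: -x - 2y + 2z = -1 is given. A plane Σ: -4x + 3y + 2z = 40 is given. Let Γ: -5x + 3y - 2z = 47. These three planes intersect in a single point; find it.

Solving the 3×3 linear system -x - 2y + 2z = -1, -4x + 3y + 2z = 40, -5x + 3y - 2z = 47 (e.g. by elimination or Cramer's rule, determinant = 54) gives (-7, 4, 0).

(-7, 4, 0)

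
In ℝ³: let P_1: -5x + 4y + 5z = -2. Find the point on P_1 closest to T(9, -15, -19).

(-6, -3, -4)

Foot = T − λn with λ = (n·T − d)/|n|² = (-200 − (-2))/66 = -3.
Foot = (9, -15, -19) − (-3)·(-5, 4, 5) = (-6, -3, -4).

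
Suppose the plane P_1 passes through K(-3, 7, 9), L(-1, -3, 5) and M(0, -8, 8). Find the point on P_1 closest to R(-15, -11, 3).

KL = (2, -10, -4), KM = (3, -15, -1); a normal to P_1 is KL × KM = (-50, -10, 0).
Using K: P_1 has equation -50x - 10y = 80.
Foot = R − λn with λ = (n·R − d)/|n|² = (860 − 80)/2600 = 3/10.
Foot = (-15, -11, 3) − (3/10)·(-50, -10, 0) = (0, -8, 3).

(0, -8, 3)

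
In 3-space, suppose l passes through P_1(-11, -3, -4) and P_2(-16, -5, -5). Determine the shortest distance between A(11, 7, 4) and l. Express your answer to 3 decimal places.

3.633

A direction vector for l is P_2 − P_1 = (-5, -2, -1).
Taking (-11, -3, -4) on l with direction v = (-5, -2, -1): w = A − (-11, -3, -4) = (22, 10, 8), and w × v = (6, -18, 6).
Distance = |w × v| / |v| = √396 / √30 ≈ 3.633.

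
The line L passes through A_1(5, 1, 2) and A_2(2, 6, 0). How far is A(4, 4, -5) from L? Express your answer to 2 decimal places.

A direction vector for L is A_2 − A_1 = (-3, 5, -2).
Taking (5, 1, 2) on L with direction v = (-3, 5, -2): w = A − (5, 1, 2) = (-1, 3, -7), and w × v = (29, 19, 4).
Distance = |w × v| / |v| = √1218 / √38 ≈ 5.66.

5.66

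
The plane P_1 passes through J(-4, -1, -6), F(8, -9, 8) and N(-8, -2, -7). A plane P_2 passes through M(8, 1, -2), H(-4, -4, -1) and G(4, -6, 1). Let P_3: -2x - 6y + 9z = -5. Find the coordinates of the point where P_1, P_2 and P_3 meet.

(4, -2, -1)

JF = (12, -8, 14), JN = (-4, -1, -1); a normal to P_1 is JF × JN = (22, -44, -44).
Using J: P_1 has equation 22x - 44y - 44z = 220.
MH = (-12, -5, 1), MG = (-4, -7, 3); a normal to P_2 is MH × MG = (-8, 32, 64).
Using M: P_2 has equation -8x + 32y + 64z = -160.
Solving the 3×3 linear system 22x - 44y - 44z = 220, -8x + 32y + 64z = -160, -2x - 6y + 9z = -5 (e.g. by elimination or Cramer's rule, determinant = 12320) gives (4, -2, -1).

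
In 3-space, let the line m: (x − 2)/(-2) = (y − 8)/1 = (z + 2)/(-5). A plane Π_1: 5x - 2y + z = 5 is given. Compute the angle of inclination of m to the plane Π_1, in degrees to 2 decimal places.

m has direction (-2, 1, -5) through (2, 8, -2).
sin θ = |n·v| / (|n||v|) = |-17| / (√30 · √30) = 0.56667.
θ ≈ 34.52°.

34.52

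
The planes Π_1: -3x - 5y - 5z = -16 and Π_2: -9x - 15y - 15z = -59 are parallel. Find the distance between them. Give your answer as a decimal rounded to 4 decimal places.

0.4774

Rescale Π_2 by 1/3: -3x - 5y - 5z = -59/3. Then distance = |-16 − (-59/3)| / √59 ≈ 0.4774.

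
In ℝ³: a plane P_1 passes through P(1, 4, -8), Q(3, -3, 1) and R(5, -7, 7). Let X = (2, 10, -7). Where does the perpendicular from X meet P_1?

PQ = (2, -7, 9), PR = (4, -11, 15); a normal to P_1 is PQ × PR = (-6, 6, 6).
Using P: P_1 has equation -6x + 6y + 6z = -30.
Foot = X − λn with λ = (n·X − d)/|n|² = (6 − (-30))/108 = 1/3.
Foot = (2, 10, -7) − (1/3)·(-6, 6, 6) = (4, 8, -9).

(4, 8, -9)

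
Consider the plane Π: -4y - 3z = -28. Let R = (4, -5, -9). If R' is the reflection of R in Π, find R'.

λ = (n·R − d)/|n|² = (47 − (-28))/25 = 3.
Reflection = R − 2λn = (4, -5, -9) − 6·(0, -4, -3) = (4, 19, 9).

(4, 19, 9)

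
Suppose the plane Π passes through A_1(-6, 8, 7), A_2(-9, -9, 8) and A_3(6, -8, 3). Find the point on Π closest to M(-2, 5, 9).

A_1A_2 = (-3, -17, 1), A_1A_3 = (12, -16, -4); a normal to Π is A_1A_2 × A_1A_3 = (84, 0, 252).
Using A_1: Π has equation 84x + 252z = 1260.
Foot = M − λn with λ = (n·M − d)/|n|² = (2100 − 1260)/70560 = 1/84.
Foot = (-2, 5, 9) − (1/84)·(84, 0, 252) = (-3, 5, 6).

(-3, 5, 6)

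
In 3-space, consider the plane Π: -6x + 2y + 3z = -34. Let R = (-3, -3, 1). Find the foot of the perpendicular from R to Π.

(3, -5, -2)

Foot = R − λn with λ = (n·R − d)/|n|² = (15 − (-34))/49 = 1.
Foot = (-3, -3, 1) − 1·(-6, 2, 3) = (3, -5, -2).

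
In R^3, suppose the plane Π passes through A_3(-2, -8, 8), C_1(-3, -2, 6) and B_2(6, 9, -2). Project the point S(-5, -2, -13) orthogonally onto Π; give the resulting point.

(1, 4, 2)

A_3C_1 = (-1, 6, -2), A_3B_2 = (8, 17, -10); a normal to Π is A_3C_1 × A_3B_2 = (-26, -26, -65).
Using A_3: Π has equation -26x - 26y - 65z = -260.
Foot = S − λn with λ = (n·S − d)/|n|² = (1027 − (-260))/5577 = 3/13.
Foot = (-5, -2, -13) − (3/13)·(-26, -26, -65) = (1, 4, 2).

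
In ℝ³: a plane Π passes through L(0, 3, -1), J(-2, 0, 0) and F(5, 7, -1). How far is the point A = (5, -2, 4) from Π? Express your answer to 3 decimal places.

1.054

LJ = (-2, -3, 1), LF = (5, 4, 0); a normal to Π is LJ × LF = (-4, 5, 7).
Using L: Π has equation -4x + 5y + 7z = 8.
n·A − d = (-4)·(5) + (5)·(-2) + (7)·(4) − 8 = -10; |n| = √90.
Distance = |-10| / √90 = 10/√90 ≈ 1.054.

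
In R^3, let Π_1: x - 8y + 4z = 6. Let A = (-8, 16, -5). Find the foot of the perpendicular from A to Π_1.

Foot = A − λn with λ = (n·A − d)/|n|² = (-156 − 6)/81 = -2.
Foot = (-8, 16, -5) − (-2)·(1, -8, 4) = (-6, 0, 3).

(-6, 0, 3)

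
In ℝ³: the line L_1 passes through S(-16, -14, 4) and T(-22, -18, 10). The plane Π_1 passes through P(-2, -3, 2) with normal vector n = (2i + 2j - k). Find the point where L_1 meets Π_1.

A direction vector for L_1 is T − S = (-6, -4, 6).
Π_1: n·r = n·P gives 2x + 2y - z = -12.
Substitute r = (-16, -14, 4) + t(-6, -4, 6) into the plane: -64 + (-26)t = -12, so t = -2.
Intersection: (-16, -14, 4) + (-2)·(-6, -4, 6) = (-4, -6, -8).

(-4, -6, -8)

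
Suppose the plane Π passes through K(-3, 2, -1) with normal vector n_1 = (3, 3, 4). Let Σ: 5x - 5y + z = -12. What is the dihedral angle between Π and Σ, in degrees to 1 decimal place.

Π: n_1·r = n_1·K gives 3x + 3y + 4z = -7.
cos θ = |n₁·n₂| / (|n₁||n₂|) = |4| / (√34 · √51).
θ = arccos(0.09606) ≈ 84.5°.

84.5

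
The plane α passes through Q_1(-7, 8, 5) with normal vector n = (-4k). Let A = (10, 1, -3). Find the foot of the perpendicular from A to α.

(10, 1, 5)

α: n·r = n·Q_1 gives -4z = -20.
Foot = A − λn with λ = (n·A − d)/|n|² = (12 − (-20))/16 = 2.
Foot = (10, 1, -3) − 2·(0, 0, -4) = (10, 1, 5).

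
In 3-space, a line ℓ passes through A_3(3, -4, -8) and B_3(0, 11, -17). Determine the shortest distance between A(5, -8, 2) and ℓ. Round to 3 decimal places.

6.538

A direction vector for ℓ is B_3 − A_3 = (-3, 15, -9).
Taking (3, -4, -8) on ℓ with direction v = (-3, 15, -9): w = A − (3, -4, -8) = (2, -4, 10), and w × v = (-114, -12, 18).
Distance = |w × v| / |v| = √13464 / √315 ≈ 6.538.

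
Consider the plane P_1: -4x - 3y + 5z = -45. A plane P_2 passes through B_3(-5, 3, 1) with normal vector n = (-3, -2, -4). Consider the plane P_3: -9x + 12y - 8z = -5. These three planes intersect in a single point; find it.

(5, 0, -5)

P_2: n·r = n·B_3 gives -3x - 2y - 4z = 5.
Solving the 3×3 linear system -4x - 3y + 5z = -45, -3x - 2y - 4z = 5, -9x + 12y - 8z = -5 (e.g. by elimination or Cramer's rule, determinant = -562) gives (5, 0, -5).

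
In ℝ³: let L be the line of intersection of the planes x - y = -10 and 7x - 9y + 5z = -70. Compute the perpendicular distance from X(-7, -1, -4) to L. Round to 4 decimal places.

5.0918

Direction of L: (1, -1, 0) × (7, -9, 5) = (-5, -5, -2).
A point on L: solving the two plane equations with x = -5 gives (-5, 5, 2).
Taking (-5, 5, 2) on L with direction v = (-5, -5, -2): w = X − (-5, 5, 2) = (-2, -6, -6), and w × v = (-18, 26, -20).
Distance = |w × v| / |v| = √1400 / √54 ≈ 5.0918.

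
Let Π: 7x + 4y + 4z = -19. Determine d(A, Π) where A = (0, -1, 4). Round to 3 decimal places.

3.444

n·A − d = (7)·(0) + (4)·(-1) + (4)·(4) − (-19) = 31; |n| = √81.
Distance = |31| / √81 = 31/√81 ≈ 3.444.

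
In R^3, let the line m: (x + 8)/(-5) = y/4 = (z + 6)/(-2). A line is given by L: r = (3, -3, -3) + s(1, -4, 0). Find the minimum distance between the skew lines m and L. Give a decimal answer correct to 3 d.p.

1.889

m has direction (-5, 4, -2) through (-8, 0, -6).
Common perpendicular direction n = (-5, 4, -2) × (1, -4, 0) = (-8, -2, 16).
With w = (3, -3, -3) − (-8, 0, -6) = (11, -3, 3), w · n = -34.
Distance = |w · n| / |n| = |-34| / √324 ≈ 1.889.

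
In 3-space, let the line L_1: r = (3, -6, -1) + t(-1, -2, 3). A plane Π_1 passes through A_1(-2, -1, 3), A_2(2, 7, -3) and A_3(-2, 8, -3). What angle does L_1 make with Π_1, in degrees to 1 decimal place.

19.3

A_1A_2 = (4, 8, -6), A_1A_3 = (0, 9, -6); a normal to Π_1 is A_1A_2 × A_1A_3 = (6, 24, 36).
Using A_1: Π_1 has equation 6x + 24y + 36z = 72.
sin θ = |n·v| / (|n||v|) = |54| / (√1908 · √14) = 0.33040.
θ ≈ 19.3°.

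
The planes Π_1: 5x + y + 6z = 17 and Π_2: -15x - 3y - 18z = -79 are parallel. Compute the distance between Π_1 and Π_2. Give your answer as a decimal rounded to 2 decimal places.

Rescale Π_2 by 1/(-3): 5x + y + 6z = 79/3. Then distance = |17 − (79/3)| / √62 ≈ 1.19.

1.19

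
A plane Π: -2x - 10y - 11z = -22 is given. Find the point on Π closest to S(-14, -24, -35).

Foot = S − λn with λ = (n·S − d)/|n|² = (653 − (-22))/225 = 3.
Foot = (-14, -24, -35) − 3·(-2, -10, -11) = (-8, 6, -2).

(-8, 6, -2)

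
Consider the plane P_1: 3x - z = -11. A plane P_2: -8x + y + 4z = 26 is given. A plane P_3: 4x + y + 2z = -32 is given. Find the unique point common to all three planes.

Solving the 3×3 linear system 3x - z = -11, -8x + y + 4z = 26, 4x + y + 2z = -32 (e.g. by elimination or Cramer's rule, determinant = 6) gives (-6, 6, -7).

(-6, 6, -7)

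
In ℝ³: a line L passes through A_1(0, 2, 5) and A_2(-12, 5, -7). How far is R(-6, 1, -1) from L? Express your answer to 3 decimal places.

A direction vector for L is A_2 − A_1 = (-12, 3, -12).
Taking (0, 2, 5) on L with direction v = (-12, 3, -12): w = R − (0, 2, 5) = (-6, -1, -6), and w × v = (30, 0, -30).
Distance = |w × v| / |v| = √1800 / √297 ≈ 2.462.

2.462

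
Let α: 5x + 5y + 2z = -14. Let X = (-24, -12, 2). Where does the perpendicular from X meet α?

(-9, 3, 8)

Foot = X − λn with λ = (n·X − d)/|n|² = (-176 − (-14))/54 = -3.
Foot = (-24, -12, 2) − (-3)·(5, 5, 2) = (-9, 3, 8).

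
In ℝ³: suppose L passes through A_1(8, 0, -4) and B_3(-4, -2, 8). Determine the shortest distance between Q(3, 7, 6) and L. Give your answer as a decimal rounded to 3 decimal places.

8.924

A direction vector for L is B_3 − A_1 = (-12, -2, 12).
Taking (8, 0, -4) on L with direction v = (-12, -2, 12): w = Q − (8, 0, -4) = (-5, 7, 10), and w × v = (104, -60, 94).
Distance = |w × v| / |v| = √23252 / √292 ≈ 8.924.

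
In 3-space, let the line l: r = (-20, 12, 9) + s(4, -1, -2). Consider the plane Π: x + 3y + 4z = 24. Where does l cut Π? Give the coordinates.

Substitute r = (-20, 12, 9) + t(4, -1, -2) into the plane: 52 + (-7)t = 24, so t = 4.
Intersection: (-20, 12, 9) + 4·(4, -1, -2) = (-4, 8, 1).

(-4, 8, 1)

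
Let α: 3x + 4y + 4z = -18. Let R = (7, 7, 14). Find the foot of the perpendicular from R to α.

Foot = R − λn with λ = (n·R − d)/|n|² = (105 − (-18))/41 = 3.
Foot = (7, 7, 14) − 3·(3, 4, 4) = (-2, -5, 2).

(-2, -5, 2)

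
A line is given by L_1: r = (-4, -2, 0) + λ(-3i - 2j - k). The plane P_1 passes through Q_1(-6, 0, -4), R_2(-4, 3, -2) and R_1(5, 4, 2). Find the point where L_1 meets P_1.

(8, 6, 4)

Q_1R_2 = (2, 3, 2), Q_1R_1 = (11, 4, 6); a normal to P_1 is Q_1R_2 × Q_1R_1 = (10, 10, -25).
Using Q_1: P_1 has equation 10x + 10y - 25z = 40.
Substitute r = (-4, -2, 0) + t(-3, -2, -1) into the plane: -60 + (-25)t = 40, so t = -4.
Intersection: (-4, -2, 0) + (-4)·(-3, -2, -1) = (8, 6, 4).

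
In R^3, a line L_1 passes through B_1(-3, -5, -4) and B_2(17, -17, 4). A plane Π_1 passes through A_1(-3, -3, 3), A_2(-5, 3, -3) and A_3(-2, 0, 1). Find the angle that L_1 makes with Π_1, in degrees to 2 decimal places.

20.43

A direction vector for L_1 is B_2 − B_1 = (20, -12, 8).
A_1A_2 = (-2, 6, -6), A_1A_3 = (1, 3, -2); a normal to Π_1 is A_1A_2 × A_1A_3 = (6, -10, -12).
Using A_1: Π_1 has equation 6x - 10y - 12z = -24.
sin θ = |n·v| / (|n||v|) = |144| / (√280 · √608) = 0.34901.
θ ≈ 20.43°.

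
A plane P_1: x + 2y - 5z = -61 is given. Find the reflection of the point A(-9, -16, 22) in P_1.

(-3, -4, -8)

λ = (n·A − d)/|n|² = (-151 − (-61))/30 = -3.
Reflection = A − 2λn = (-9, -16, 22) − (-6)·(1, 2, -5) = (-3, -4, -8).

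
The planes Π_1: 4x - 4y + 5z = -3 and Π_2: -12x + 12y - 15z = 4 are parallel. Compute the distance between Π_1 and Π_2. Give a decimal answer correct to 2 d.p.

0.22

Rescale Π_2 by 1/(-3): 4x - 4y + 5z = -4/3. Then distance = |-3 − (-4/3)| / √57 ≈ 0.22.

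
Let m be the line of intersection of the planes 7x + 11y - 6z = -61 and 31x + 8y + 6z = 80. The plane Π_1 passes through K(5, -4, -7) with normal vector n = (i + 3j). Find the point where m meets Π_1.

(2, -3, 7)

Direction of m: (7, 11, -6) × (31, 8, 6) = (114, -228, -285).
A point on m: solving the two plane equations with x = 4 gives (4, -7, 2).
Π_1: n·r = n·K gives x + 3y = -7.
Substitute r = (4, -7, 2) + t(114, -228, -285) into the plane: -17 + (-570)t = -7, so t = -1/57.
Intersection: (4, -7, 2) + (-1/57)·(114, -228, -285) = (2, -3, 7).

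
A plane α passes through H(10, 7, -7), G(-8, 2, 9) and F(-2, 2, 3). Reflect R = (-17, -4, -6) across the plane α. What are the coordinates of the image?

HG = (-18, -5, 16), HF = (-12, -5, 10); a normal to α is HG × HF = (30, -12, 30).
Using H: α has equation 30x - 12y + 30z = 6.
λ = (n·R − d)/|n|² = (-642 − 6)/1944 = -1/3.
Reflection = R − 2λn = (-17, -4, -6) − (-2/3)·(30, -12, 30) = (3, -12, 14).

(3, -12, 14)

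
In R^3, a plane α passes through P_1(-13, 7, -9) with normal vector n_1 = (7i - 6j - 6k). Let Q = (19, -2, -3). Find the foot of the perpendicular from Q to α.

(5, 10, 9)

α: n_1·r = n_1·P_1 gives 7x - 6y - 6z = -79.
Foot = Q − λn with λ = (n·Q − d)/|n|² = (163 − (-79))/121 = 2.
Foot = (19, -2, -3) − 2·(7, -6, -6) = (5, 10, 9).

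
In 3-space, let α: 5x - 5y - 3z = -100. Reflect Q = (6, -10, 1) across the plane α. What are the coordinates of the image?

λ = (n·Q − d)/|n|² = (77 − (-100))/59 = 3.
Reflection = Q − 2λn = (6, -10, 1) − 6·(5, -5, -3) = (-24, 20, 19).

(-24, 20, 19)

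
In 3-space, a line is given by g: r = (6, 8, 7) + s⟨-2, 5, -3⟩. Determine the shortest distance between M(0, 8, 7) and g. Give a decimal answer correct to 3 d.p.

Taking (6, 8, 7) on g with direction v = (-2, 5, -3): w = M − (6, 8, 7) = (-6, 0, 0), and w × v = (0, -18, -30).
Distance = |w × v| / |v| = √1224 / √38 ≈ 5.675.

5.675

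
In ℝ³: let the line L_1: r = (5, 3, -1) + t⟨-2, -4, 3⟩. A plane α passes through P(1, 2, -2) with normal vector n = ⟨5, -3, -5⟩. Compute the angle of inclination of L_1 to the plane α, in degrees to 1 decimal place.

α: n·r = n·P gives 5x - 3y - 5z = 9.
sin θ = |n·v| / (|n||v|) = |-13| / (√59 · √29) = 0.31428.
θ ≈ 18.3°.

18.3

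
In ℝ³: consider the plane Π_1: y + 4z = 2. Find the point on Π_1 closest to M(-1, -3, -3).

(-1, -2, 1)

Foot = M − λn with λ = (n·M − d)/|n|² = (-15 − 2)/17 = -1.
Foot = (-1, -3, -3) − (-1)·(0, 1, 4) = (-1, -2, 1).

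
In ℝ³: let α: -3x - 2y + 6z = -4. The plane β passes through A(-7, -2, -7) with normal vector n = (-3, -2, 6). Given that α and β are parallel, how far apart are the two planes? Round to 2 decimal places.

β: n·r = n·A gives -3x - 2y + 6z = -17.
Same normal n = (-3, -2, 6) with |n| = √49; distance = |-4 − (-17)| / |n| = 13/√49 ≈ 1.86.

1.86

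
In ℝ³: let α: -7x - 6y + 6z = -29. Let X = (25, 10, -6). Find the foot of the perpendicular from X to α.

(11, -2, 6)

Foot = X − λn with λ = (n·X − d)/|n|² = (-271 − (-29))/121 = -2.
Foot = (25, 10, -6) − (-2)·(-7, -6, 6) = (11, -2, 6).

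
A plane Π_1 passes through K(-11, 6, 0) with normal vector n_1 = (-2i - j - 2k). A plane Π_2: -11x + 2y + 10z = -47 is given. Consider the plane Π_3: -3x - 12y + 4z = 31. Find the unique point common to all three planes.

(-1, -4, -5)

Π_1: n_1·r = n_1·K gives -2x - y - 2z = 16.
Solving the 3×3 linear system -2x - y - 2z = 16, -11x + 2y + 10z = -47, -3x - 12y + 4z = 31 (e.g. by elimination or Cramer's rule, determinant = -546) gives (-1, -4, -5).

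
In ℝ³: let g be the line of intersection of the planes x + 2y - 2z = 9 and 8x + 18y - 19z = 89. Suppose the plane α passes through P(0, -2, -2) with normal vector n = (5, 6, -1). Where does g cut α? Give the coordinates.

Direction of g: (1, 2, -2) × (8, 18, -19) = (-2, 3, 2).
A point on g: solving the two plane equations with x = -3 gives (-3, 1, -5).
α: n·r = n·P gives 5x + 6y - z = -10.
Substitute r = (-3, 1, -5) + t(-2, 3, 2) into the plane: -4 + 6t = -10, so t = -1.
Intersection: (-3, 1, -5) + (-1)·(-2, 3, 2) = (-1, -2, -7).

(-1, -2, -7)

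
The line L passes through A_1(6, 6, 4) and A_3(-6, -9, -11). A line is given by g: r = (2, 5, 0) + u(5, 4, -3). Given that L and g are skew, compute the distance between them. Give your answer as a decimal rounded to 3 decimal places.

2.688

A direction vector for L is A_3 − A_1 = (-12, -15, -15).
Common perpendicular direction n = (-12, -15, -15) × (5, 4, -3) = (105, -111, 27).
With w = (2, 5, 0) − (6, 6, 4) = (-4, -1, -4), w · n = -417.
Distance = |w · n| / |n| = |-417| / √24075 ≈ 2.688.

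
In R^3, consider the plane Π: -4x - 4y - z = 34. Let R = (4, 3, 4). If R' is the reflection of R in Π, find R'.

λ = (n·R − d)/|n|² = (-32 − 34)/33 = -2.
Reflection = R − 2λn = (4, 3, 4) − (-4)·(-4, -4, -1) = (-12, -13, 0).

(-12, -13, 0)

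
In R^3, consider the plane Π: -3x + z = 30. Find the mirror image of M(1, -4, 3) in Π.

λ = (n·M − d)/|n|² = (0 − 30)/10 = -3.
Reflection = M − 2λn = (1, -4, 3) − (-6)·(-3, 0, 1) = (-17, -4, 9).

(-17, -4, 9)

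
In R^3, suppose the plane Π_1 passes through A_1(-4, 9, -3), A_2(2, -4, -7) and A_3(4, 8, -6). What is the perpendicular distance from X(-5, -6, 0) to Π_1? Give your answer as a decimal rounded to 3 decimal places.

4.467

A_1A_2 = (6, -13, -4), A_1A_3 = (8, -1, -3); a normal to Π_1 is A_1A_2 × A_1A_3 = (35, -14, 98).
Using A_1: Π_1 has equation 35x - 14y + 98z = -560.
n·X − d = (35)·(-5) + (-14)·(-6) + (98)·(0) − (-560) = 469; |n| = √11025.
Distance = |469| / √11025 = 469/√11025 ≈ 4.467.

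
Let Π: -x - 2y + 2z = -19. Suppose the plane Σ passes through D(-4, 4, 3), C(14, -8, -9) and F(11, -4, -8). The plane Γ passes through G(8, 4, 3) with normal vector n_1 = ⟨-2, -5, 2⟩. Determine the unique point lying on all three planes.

(5, 2, -5)

DC = (18, -12, -12), DF = (15, -8, -11); a normal to Σ is DC × DF = (36, 18, 36).
Using D: Σ has equation 36x + 18y + 36z = 36.
Γ: n_1·r = n_1·G gives -2x - 5y + 2z = -30.
Solving the 3×3 linear system -x - 2y + 2z = -19, 36x + 18y + 36z = 36, -2x - 5y + 2z = -30 (e.g. by elimination or Cramer's rule, determinant = -216) gives (5, 2, -5).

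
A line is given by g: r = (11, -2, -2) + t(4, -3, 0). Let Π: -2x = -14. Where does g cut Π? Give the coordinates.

(7, 1, -2)

Substitute r = (11, -2, -2) + t(4, -3, 0) into the plane: -22 + (-8)t = -14, so t = -1.
Intersection: (11, -2, -2) + (-1)·(4, -3, 0) = (7, 1, -2).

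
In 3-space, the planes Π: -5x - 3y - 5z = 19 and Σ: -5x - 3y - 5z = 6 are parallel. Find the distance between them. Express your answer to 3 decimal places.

Same normal n = (-5, -3, -5) with |n| = √59; distance = |19 − 6| / |n| = 13/√59 ≈ 1.692.

1.692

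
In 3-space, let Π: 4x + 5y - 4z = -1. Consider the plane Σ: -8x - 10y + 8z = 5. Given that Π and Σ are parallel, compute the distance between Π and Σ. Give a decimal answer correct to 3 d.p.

0.199

Rescale Σ by 1/(-2): 4x + 5y - 4z = -5/2. Then distance = |-1 − (-5/2)| / √57 ≈ 0.199.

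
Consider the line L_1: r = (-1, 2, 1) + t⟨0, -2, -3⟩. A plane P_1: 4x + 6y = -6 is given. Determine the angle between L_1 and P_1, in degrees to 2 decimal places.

27.49

sin θ = |n·v| / (|n||v|) = |-12| / (√52 · √13) = 0.46154.
θ ≈ 27.49°.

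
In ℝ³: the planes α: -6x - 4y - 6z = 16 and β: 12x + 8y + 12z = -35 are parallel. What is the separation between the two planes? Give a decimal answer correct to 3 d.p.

0.160

Rescale β by 1/(-2): -6x - 4y - 6z = 35/2. Then distance = |16 − (35/2)| / √88 ≈ 0.160.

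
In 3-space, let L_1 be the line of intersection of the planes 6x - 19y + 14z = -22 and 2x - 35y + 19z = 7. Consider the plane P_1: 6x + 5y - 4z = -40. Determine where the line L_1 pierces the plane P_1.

Direction of L_1: (6, -19, 14) × (2, -35, 19) = (129, -86, -172).
A point on L_1: solving the two plane equations with x = -12 gives (-12, 4, 9).
Substitute r = (-12, 4, 9) + t(129, -86, -172) into the plane: -88 + 1032t = -40, so t = 2/43.
Intersection: (-12, 4, 9) + (2/43)·(129, -86, -172) = (-6, 0, 1).

(-6, 0, 1)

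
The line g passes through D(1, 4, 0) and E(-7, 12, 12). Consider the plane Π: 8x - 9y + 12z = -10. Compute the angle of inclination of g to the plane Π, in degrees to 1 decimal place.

A direction vector for g is E − D = (-8, 8, 12).
sin θ = |n·v| / (|n||v|) = |8| / (√289 · √272) = 0.02853.
θ ≈ 1.6°.

1.6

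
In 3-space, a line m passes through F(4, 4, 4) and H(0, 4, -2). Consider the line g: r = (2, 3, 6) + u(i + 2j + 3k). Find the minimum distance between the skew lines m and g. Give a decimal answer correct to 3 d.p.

A direction vector for m is H − F = (-4, 0, -6).
Common perpendicular direction n = (-4, 0, -6) × (1, 2, 3) = (12, 6, -8).
With w = (2, 3, 6) − (4, 4, 4) = (-2, -1, 2), w · n = -46.
Distance = |w · n| / |n| = |-46| / √244 ≈ 2.945.

2.945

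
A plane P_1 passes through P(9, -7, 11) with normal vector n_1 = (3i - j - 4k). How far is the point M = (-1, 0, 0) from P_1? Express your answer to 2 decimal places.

P_1: n_1·r = n_1·P gives 3x - y - 4z = -10.
n·M − d = (3)·(-1) + (-1)·(0) + (-4)·(0) − (-10) = 7; |n| = √26.
Distance = |7| / √26 = 7/√26 ≈ 1.37.

1.37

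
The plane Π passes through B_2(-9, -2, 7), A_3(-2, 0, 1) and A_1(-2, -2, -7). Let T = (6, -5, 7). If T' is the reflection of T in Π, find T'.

B_2A_3 = (7, 2, -6), B_2A_1 = (7, 0, -14); a normal to Π is B_2A_3 × B_2A_1 = (-28, 56, -14).
Using B_2: Π has equation -28x + 56y - 14z = 42.
λ = (n·T − d)/|n|² = (-546 − 42)/4116 = -1/7.
Reflection = T − 2λn = (6, -5, 7) − (-2/7)·(-28, 56, -14) = (-2, 11, 3).

(-2, 11, 3)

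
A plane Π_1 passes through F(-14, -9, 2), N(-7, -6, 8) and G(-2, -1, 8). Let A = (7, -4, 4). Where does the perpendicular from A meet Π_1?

FN = (7, 3, 6), FG = (12, 8, 6); a normal to Π_1 is FN × FG = (-30, 30, 20).
Using F: Π_1 has equation -30x + 30y + 20z = 190.
Foot = A − λn with λ = (n·A − d)/|n|² = (-250 − 190)/2200 = -1/5.
Foot = (7, -4, 4) − (-1/5)·(-30, 30, 20) = (1, 2, 8).

(1, 2, 8)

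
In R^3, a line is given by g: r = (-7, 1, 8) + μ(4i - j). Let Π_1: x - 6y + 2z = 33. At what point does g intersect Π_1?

(5, -2, 8)

Substitute r = (-7, 1, 8) + t(4, -1, 0) into the plane: 3 + 10t = 33, so t = 3.
Intersection: (-7, 1, 8) + 3·(4, -1, 0) = (5, -2, 8).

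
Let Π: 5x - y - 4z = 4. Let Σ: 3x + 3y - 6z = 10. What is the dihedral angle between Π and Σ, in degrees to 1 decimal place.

40.9

cos θ = |n₁·n₂| / (|n₁||n₂|) = |36| / (√42 · √54).
θ = arccos(0.75593) ≈ 40.9°.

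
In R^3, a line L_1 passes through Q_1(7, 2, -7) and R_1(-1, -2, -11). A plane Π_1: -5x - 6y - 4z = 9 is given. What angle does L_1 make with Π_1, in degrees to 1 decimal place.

68.5

A direction vector for L_1 is R_1 − Q_1 = (-8, -4, -4).
sin θ = |n·v| / (|n||v|) = |80| / (√77 · √96) = 0.93048.
θ ≈ 68.5°.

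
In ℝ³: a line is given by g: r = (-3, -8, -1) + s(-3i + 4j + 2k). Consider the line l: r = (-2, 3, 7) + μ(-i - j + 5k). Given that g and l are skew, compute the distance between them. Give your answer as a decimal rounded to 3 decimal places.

8.341

Common perpendicular direction n = (-3, 4, 2) × (-1, -1, 5) = (22, 13, 7).
With w = (-2, 3, 7) − (-3, -8, -1) = (1, 11, 8), w · n = 221.
Distance = |w · n| / |n| = |221| / √702 ≈ 8.341.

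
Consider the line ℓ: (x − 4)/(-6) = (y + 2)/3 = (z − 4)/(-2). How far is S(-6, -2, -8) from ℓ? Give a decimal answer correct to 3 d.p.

10.000

ℓ has direction (-6, 3, -2) through (4, -2, 4).
Taking (4, -2, 4) on ℓ with direction v = (-6, 3, -2): w = S − (4, -2, 4) = (-10, 0, -12), and w × v = (36, 52, -30).
Distance = |w × v| / |v| = √4900 / √49 ≈ 10.000.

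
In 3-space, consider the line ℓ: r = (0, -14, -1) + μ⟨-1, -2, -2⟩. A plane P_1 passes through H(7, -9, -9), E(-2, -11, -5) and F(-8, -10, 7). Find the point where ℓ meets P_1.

(4, -6, 7)

HE = (-9, -2, 4), HF = (-15, -1, 16); a normal to P_1 is HE × HF = (-28, 84, -21).
Using H: P_1 has equation -28x + 84y - 21z = -763.
Substitute r = (0, -14, -1) + t(-1, -2, -2) into the plane: -1155 + (-98)t = -763, so t = -4.
Intersection: (0, -14, -1) + (-4)·(-1, -2, -2) = (4, -6, 7).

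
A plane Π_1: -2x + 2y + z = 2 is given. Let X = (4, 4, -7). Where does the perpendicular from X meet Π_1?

(2, 6, -6)

Foot = X − λn with λ = (n·X − d)/|n|² = (-7 − 2)/9 = -1.
Foot = (4, 4, -7) − (-1)·(-2, 2, 1) = (2, 6, -6).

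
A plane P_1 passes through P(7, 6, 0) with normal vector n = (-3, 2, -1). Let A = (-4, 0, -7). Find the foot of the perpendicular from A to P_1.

P_1: n·r = n·P gives -3x + 2y - z = -9.
Foot = A − λn with λ = (n·A − d)/|n|² = (19 − (-9))/14 = 2.
Foot = (-4, 0, -7) − 2·(-3, 2, -1) = (2, -4, -5).

(2, -4, -5)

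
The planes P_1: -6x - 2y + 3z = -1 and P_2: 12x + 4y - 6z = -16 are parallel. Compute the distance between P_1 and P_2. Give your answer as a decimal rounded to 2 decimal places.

1.29

Rescale P_2 by 1/(-2): -6x - 2y + 3z = 8. Then distance = |-1 − 8| / √49 ≈ 1.29.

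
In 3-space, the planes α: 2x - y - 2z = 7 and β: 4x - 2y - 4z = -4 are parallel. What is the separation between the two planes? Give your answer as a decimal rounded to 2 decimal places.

Rescale β by 1/2: 2x - y - 2z = -2. Then distance = |7 − (-2)| / √9 ≈ 3.00.

3.00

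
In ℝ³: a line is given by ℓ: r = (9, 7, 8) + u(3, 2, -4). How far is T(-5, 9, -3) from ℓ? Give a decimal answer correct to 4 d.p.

Taking (9, 7, 8) on ℓ with direction v = (3, 2, -4): w = T − (9, 7, 8) = (-14, 2, -11), and w × v = (14, -89, -34).
Distance = |w × v| / |v| = √9273 / √29 ≈ 17.8818.

17.8818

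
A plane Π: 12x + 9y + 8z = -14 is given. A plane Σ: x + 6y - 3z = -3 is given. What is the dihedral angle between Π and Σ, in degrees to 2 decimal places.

68.64

cos θ = |n₁·n₂| / (|n₁||n₂|) = |42| / (√289 · √46).
θ = arccos(0.36427) ≈ 68.64°.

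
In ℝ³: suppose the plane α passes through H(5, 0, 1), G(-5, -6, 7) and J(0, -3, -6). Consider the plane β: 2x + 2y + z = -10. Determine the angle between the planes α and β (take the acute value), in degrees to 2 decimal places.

76.78

HG = (-10, -6, 6), HJ = (-5, -3, -7); a normal to α is HG × HJ = (60, -100, 0).
Using H: α has equation 60x - 100y = 300.
cos θ = |n₁·n₂| / (|n₁||n₂|) = |-80| / (√13600 · √9).
θ = arccos(0.22866) ≈ 76.78°.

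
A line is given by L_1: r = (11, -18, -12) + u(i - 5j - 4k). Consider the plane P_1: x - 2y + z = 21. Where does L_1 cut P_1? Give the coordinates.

(9, -8, -4)

Substitute r = (11, -18, -12) + t(1, -5, -4) into the plane: 35 + 7t = 21, so t = -2.
Intersection: (11, -18, -12) + (-2)·(1, -5, -4) = (9, -8, -4).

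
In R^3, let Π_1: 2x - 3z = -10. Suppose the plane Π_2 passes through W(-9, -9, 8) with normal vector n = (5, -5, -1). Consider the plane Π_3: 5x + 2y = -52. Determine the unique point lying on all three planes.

Π_2: n·r = n·W gives 5x - 5y - z = -8.
Solving the 3×3 linear system 2x - 3z = -10, 5x - 5y - z = -8, 5x + 2y = -52 (e.g. by elimination or Cramer's rule, determinant = -101) gives (-8, -6, -2).

(-8, -6, -2)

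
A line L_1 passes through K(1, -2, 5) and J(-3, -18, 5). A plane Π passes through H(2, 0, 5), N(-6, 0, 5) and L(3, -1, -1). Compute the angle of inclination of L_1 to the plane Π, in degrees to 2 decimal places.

A direction vector for L_1 is J − K = (-4, -16, 0).
HN = (-8, 0, 0), HL = (1, -1, -6); a normal to Π is HN × HL = (0, -48, 8).
Using H: Π has equation -48y + 8z = 40.
sin θ = |n·v| / (|n||v|) = |768| / (√2368 · √272) = 0.95694.
θ ≈ 73.13°.

73.13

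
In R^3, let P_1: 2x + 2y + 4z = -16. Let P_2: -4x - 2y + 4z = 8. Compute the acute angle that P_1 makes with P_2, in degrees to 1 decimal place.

82.2

cos θ = |n₁·n₂| / (|n₁||n₂|) = |4| / (√24 · √36).
θ = arccos(0.13608) ≈ 82.2°.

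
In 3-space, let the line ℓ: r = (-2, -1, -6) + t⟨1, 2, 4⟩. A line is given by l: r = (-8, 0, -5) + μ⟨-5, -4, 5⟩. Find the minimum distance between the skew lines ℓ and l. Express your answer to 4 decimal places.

4.7860

Common perpendicular direction n = (1, 2, 4) × (-5, -4, 5) = (26, -25, 6).
With w = (-8, 0, -5) − (-2, -1, -6) = (-6, 1, 1), w · n = -175.
Distance = |w · n| / |n| = |-175| / √1337 ≈ 4.7860.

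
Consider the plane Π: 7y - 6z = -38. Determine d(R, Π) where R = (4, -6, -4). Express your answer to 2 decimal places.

n·R − d = (0)·(4) + (7)·(-6) + (-6)·(-4) − (-38) = 20; |n| = √85.
Distance = |20| / √85 = 20/√85 ≈ 2.17.

2.17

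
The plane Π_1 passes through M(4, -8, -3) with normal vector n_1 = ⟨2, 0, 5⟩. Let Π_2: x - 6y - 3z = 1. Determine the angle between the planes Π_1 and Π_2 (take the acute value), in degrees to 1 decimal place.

69.1

Π_1: n_1·r = n_1·M gives 2x + 5z = -7.
cos θ = |n₁·n₂| / (|n₁||n₂|) = |-13| / (√29 · √46).
θ = arccos(0.35593) ≈ 69.1°.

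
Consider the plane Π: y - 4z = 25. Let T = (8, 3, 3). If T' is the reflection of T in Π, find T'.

(8, 7, -13)

λ = (n·T − d)/|n|² = (-9 − 25)/17 = -2.
Reflection = T − 2λn = (8, 3, 3) − (-4)·(0, 1, -4) = (8, 7, -13).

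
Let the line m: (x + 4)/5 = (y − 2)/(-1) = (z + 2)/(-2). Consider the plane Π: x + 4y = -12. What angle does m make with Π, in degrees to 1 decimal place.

2.5

m has direction (5, -1, -2) through (-4, 2, -2).
sin θ = |n·v| / (|n||v|) = |1| / (√17 · √30) = 0.04428.
θ ≈ 2.5°.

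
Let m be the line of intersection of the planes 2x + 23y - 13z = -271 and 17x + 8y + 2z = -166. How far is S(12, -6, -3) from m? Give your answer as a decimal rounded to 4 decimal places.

Direction of m: (2, 23, -13) × (17, 8, 2) = (150, -225, -375).
A point on m: solving the two plane equations with x = -8 gives (-8, -6, 9).
Taking (-8, -6, 9) on m with direction v = (150, -225, -375): w = S − (-8, -6, 9) = (20, 0, -12), and w × v = (-2700, 5700, -4500).
Distance = |w × v| / |v| = √60030000 / √213750 ≈ 16.7583.

16.7583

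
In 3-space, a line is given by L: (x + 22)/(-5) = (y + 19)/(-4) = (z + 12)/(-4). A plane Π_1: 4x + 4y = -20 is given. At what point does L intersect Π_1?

(-2, -3, 4)

L has direction (-5, -4, -4) through (-22, -19, -12).
Substitute r = (-22, -19, -12) + t(-5, -4, -4) into the plane: -164 + (-36)t = -20, so t = -4.
Intersection: (-22, -19, -12) + (-4)·(-5, -4, -4) = (-2, -3, 4).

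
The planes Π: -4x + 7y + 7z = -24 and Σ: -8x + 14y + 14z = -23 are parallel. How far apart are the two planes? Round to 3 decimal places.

1.171

Rescale Σ by 1/2: -4x + 7y + 7z = -23/2. Then distance = |-24 − (-23/2)| / √114 ≈ 1.171.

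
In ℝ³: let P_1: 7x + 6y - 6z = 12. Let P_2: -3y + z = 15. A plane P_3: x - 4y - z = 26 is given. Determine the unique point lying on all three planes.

(6, -5, 0)

Solving the 3×3 linear system 7x + 6y - 6z = 12, -3y + z = 15, x - 4y - z = 26 (e.g. by elimination or Cramer's rule, determinant = 37) gives (6, -5, 0).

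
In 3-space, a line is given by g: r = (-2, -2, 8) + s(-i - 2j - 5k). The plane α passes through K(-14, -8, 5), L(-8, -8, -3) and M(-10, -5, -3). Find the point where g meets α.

(-5, -8, -7)

KL = (6, 0, -8), KM = (4, 3, -8); a normal to α is KL × KM = (24, 16, 18).
Using K: α has equation 24x + 16y + 18z = -374.
Substitute r = (-2, -2, 8) + t(-1, -2, -5) into the plane: 64 + (-146)t = -374, so t = 3.
Intersection: (-2, -2, 8) + 3·(-1, -2, -5) = (-5, -8, -7).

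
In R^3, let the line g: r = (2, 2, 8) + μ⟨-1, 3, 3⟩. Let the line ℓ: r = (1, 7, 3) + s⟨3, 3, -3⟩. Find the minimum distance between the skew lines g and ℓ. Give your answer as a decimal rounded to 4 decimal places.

4.8107

Common perpendicular direction n = (-1, 3, 3) × (3, 3, -3) = (-18, 6, -12).
With w = (1, 7, 3) − (2, 2, 8) = (-1, 5, -5), w · n = 108.
Distance = |w · n| / |n| = |108| / √504 ≈ 4.8107.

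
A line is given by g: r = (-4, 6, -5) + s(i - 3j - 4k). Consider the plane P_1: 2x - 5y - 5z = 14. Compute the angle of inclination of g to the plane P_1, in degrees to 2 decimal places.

80.92

sin θ = |n·v| / (|n||v|) = |37| / (√54 · √26) = 0.98746.
θ ≈ 80.92°.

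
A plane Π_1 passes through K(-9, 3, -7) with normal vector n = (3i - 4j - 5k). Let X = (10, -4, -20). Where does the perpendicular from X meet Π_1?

(1, 8, -5)

Π_1: n·r = n·K gives 3x - 4y - 5z = -4.
Foot = X − λn with λ = (n·X − d)/|n|² = (146 − (-4))/50 = 3.
Foot = (10, -4, -20) − 3·(3, -4, -5) = (1, 8, -5).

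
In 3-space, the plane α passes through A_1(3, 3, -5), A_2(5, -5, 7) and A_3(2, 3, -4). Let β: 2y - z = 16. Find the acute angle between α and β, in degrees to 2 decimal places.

A_1A_2 = (2, -8, 12), A_1A_3 = (-1, 0, 1); a normal to α is A_1A_2 × A_1A_3 = (-8, -14, -8).
Using A_1: α has equation -8x - 14y - 8z = -26.
cos θ = |n₁·n₂| / (|n₁||n₂|) = |-20| / (√324 · √5).
θ = arccos(0.49690) ≈ 60.20°.

60.20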